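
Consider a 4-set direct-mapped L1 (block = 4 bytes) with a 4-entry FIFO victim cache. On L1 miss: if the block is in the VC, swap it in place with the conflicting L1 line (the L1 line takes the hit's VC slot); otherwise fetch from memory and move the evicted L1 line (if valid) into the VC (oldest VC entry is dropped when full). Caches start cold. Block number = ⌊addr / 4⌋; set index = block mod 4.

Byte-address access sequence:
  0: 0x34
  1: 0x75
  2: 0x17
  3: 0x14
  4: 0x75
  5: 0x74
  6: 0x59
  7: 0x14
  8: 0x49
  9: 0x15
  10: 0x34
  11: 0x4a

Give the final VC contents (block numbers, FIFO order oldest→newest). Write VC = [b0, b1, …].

VC = [5, 29, 22]

  [0] addr=0x34 blk=13 s=1: MISS | VC []
  [1] addr=0x75 blk=29 s=1: MISS | VC [13]
  [2] addr=0x17 blk=5 s=1: MISS | VC [13, 29]
  [3] addr=0x14 blk=5 s=1: L1-HIT | VC [13, 29]
  [4] addr=0x75 blk=29 s=1: VC-HIT | VC [13, 5]
  [5] addr=0x74 blk=29 s=1: L1-HIT | VC [13, 5]
  [6] addr=0x59 blk=22 s=2: MISS | VC [13, 5]
  [7] addr=0x14 blk=5 s=1: VC-HIT | VC [13, 29]
  [8] addr=0x49 blk=18 s=2: MISS | VC [13, 29, 22]
  [9] addr=0x15 blk=5 s=1: L1-HIT | VC [13, 29, 22]
  [10] addr=0x34 blk=13 s=1: VC-HIT | VC [5, 29, 22]
  [11] addr=0x4a blk=18 s=2: L1-HIT | VC [5, 29, 22]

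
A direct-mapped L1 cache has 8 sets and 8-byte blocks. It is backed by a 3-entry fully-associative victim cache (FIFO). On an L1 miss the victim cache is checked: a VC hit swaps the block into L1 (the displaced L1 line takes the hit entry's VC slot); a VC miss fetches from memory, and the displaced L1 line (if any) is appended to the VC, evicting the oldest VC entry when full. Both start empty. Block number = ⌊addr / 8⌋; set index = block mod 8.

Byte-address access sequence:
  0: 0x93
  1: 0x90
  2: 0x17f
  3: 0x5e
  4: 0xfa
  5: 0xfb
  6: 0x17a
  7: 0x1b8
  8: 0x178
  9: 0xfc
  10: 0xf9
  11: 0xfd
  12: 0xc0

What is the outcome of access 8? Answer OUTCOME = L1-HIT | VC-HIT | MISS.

OUTCOME = VC-HIT

  [0] addr=0x93 blk=18 s=2: MISS | VC []
  [1] addr=0x90 blk=18 s=2: L1-HIT | VC []
  [2] addr=0x17f blk=47 s=7: MISS | VC []
  [3] addr=0x5e blk=11 s=3: MISS | VC []
  [4] addr=0xfa blk=31 s=7: MISS | VC [47]
  [5] addr=0xfb blk=31 s=7: L1-HIT | VC [47]
  [6] addr=0x17a blk=47 s=7: VC-HIT | VC [31]
  [7] addr=0x1b8 blk=55 s=7: MISS | VC [31, 47]
  [8] addr=0x178 blk=47 s=7: VC-HIT | VC [31, 55]
  [9] addr=0xfc blk=31 s=7: VC-HIT | VC [47, 55]
  [10] addr=0xf9 blk=31 s=7: L1-HIT | VC [47, 55]
  [11] addr=0xfd blk=31 s=7: L1-HIT | VC [47, 55]
  [12] addr=0xc0 blk=24 s=0: MISS | VC [47, 55]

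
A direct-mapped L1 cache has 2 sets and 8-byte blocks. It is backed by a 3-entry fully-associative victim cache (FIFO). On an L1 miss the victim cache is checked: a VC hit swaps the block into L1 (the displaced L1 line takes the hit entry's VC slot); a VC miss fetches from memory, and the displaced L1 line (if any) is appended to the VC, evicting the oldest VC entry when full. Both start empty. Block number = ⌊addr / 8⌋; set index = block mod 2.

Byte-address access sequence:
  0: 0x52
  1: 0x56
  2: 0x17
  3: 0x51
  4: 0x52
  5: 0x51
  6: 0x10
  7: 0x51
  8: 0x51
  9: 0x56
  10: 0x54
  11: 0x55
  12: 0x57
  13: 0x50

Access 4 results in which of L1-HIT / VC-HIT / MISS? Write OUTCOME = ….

OUTCOME = L1-HIT

0: 0x52 (blk 10, set 0) → MISS  vc=[]
1: 0x56 (blk 10, set 0) → L1-HIT  vc=[]
2: 0x17 (blk 2, set 0) → MISS  vc=[10]
3: 0x51 (blk 10, set 0) → VC-HIT  vc=[2]
4: 0x52 (blk 10, set 0) → L1-HIT  vc=[2]
5: 0x51 (blk 10, set 0) → L1-HIT  vc=[2]
6: 0x10 (blk 2, set 0) → VC-HIT  vc=[10]
7: 0x51 (blk 10, set 0) → VC-HIT  vc=[2]
8: 0x51 (blk 10, set 0) → L1-HIT  vc=[2]
9: 0x56 (blk 10, set 0) → L1-HIT  vc=[2]
10: 0x54 (blk 10, set 0) → L1-HIT  vc=[2]
11: 0x55 (blk 10, set 0) → L1-HIT  vc=[2]
12: 0x57 (blk 10, set 0) → L1-HIT  vc=[2]
13: 0x50 (blk 10, set 0) → L1-HIT  vc=[2]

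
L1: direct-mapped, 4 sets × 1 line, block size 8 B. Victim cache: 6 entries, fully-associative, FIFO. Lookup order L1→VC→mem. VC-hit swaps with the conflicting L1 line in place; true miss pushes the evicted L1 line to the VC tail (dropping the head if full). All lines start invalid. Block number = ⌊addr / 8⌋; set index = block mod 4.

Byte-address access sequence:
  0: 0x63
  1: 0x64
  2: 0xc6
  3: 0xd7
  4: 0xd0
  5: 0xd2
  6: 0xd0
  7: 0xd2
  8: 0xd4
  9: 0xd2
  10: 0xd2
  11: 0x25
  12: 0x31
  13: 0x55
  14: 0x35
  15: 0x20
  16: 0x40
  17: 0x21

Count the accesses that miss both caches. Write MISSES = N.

0: 0x63 (blk 12, set 0) → MISS  vc=[]
1: 0x64 (blk 12, set 0) → L1-HIT  vc=[]
2: 0xc6 (blk 24, set 0) → MISS  vc=[12]
3: 0xd7 (blk 26, set 2) → MISS  vc=[12]
4: 0xd0 (blk 26, set 2) → L1-HIT  vc=[12]
5: 0xd2 (blk 26, set 2) → L1-HIT  vc=[12]
6: 0xd0 (blk 26, set 2) → L1-HIT  vc=[12]
7: 0xd2 (blk 26, set 2) → L1-HIT  vc=[12]
8: 0xd4 (blk 26, set 2) → L1-HIT  vc=[12]
9: 0xd2 (blk 26, set 2) → L1-HIT  vc=[12]
10: 0xd2 (blk 26, set 2) → L1-HIT  vc=[12]
11: 0x25 (blk 4, set 0) → MISS  vc=[12, 24]
12: 0x31 (blk 6, set 2) → MISS  vc=[12, 24, 26]
13: 0x55 (blk 10, set 2) → MISS  vc=[12, 24, 26, 6]
14: 0x35 (blk 6, set 2) → VC-HIT  vc=[12, 24, 26, 10]
15: 0x20 (blk 4, set 0) → L1-HIT  vc=[12, 24, 26, 10]
16: 0x40 (blk 8, set 0) → MISS  vc=[12, 24, 26, 10, 4]
17: 0x21 (blk 4, set 0) → VC-HIT  vc=[12, 24, 26, 10, 8]

MISSES = 7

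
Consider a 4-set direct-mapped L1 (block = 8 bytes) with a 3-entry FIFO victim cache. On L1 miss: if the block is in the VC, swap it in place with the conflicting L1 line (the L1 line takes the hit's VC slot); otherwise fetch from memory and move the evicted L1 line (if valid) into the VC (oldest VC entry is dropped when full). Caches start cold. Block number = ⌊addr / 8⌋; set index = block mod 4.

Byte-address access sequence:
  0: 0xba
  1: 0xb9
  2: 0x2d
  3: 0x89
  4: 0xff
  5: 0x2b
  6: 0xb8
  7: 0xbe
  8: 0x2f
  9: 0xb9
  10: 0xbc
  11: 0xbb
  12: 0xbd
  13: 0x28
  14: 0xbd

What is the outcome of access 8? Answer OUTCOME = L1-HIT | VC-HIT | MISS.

0: 0xba (blk 23, set 3) → MISS  vc=[]
1: 0xb9 (blk 23, set 3) → L1-HIT  vc=[]
2: 0x2d (blk 5, set 1) → MISS  vc=[]
3: 0x89 (blk 17, set 1) → MISS  vc=[5]
4: 0xff (blk 31, set 3) → MISS  vc=[5, 23]
5: 0x2b (blk 5, set 1) → VC-HIT  vc=[17, 23]
6: 0xb8 (blk 23, set 3) → VC-HIT  vc=[17, 31]
7: 0xbe (blk 23, set 3) → L1-HIT  vc=[17, 31]
8: 0x2f (blk 5, set 1) → L1-HIT  vc=[17, 31]
9: 0xb9 (blk 23, set 3) → L1-HIT  vc=[17, 31]
10: 0xbc (blk 23, set 3) → L1-HIT  vc=[17, 31]
11: 0xbb (blk 23, set 3) → L1-HIT  vc=[17, 31]
12: 0xbd (blk 23, set 3) → L1-HIT  vc=[17, 31]
13: 0x28 (blk 5, set 1) → L1-HIT  vc=[17, 31]
14: 0xbd (blk 23, set 3) → L1-HIT  vc=[17, 31]

OUTCOME = L1-HIT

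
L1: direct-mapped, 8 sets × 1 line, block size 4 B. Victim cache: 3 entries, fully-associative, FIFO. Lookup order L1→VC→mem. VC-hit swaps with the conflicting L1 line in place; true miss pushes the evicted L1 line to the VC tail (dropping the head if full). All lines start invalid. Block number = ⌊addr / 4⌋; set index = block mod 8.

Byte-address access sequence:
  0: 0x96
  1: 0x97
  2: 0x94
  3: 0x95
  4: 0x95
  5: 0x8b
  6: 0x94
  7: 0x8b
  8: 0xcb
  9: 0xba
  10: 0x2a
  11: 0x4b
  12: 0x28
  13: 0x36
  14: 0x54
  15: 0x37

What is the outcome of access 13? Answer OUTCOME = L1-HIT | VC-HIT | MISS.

0: 0x96 (blk 37, set 5) → MISS  vc=[]
1: 0x97 (blk 37, set 5) → L1-HIT  vc=[]
2: 0x94 (blk 37, set 5) → L1-HIT  vc=[]
3: 0x95 (blk 37, set 5) → L1-HIT  vc=[]
4: 0x95 (blk 37, set 5) → L1-HIT  vc=[]
5: 0x8b (blk 34, set 2) → MISS  vc=[]
6: 0x94 (blk 37, set 5) → L1-HIT  vc=[]
7: 0x8b (blk 34, set 2) → L1-HIT  vc=[]
8: 0xcb (blk 50, set 2) → MISS  vc=[34]
9: 0xba (blk 46, set 6) → MISS  vc=[34]
10: 0x2a (blk 10, set 2) → MISS  vc=[34, 50]
11: 0x4b (blk 18, set 2) → MISS  vc=[34, 50, 10]
12: 0x28 (blk 10, set 2) → VC-HIT  vc=[34, 50, 18]
13: 0x36 (blk 13, set 5) → MISS  vc=[50, 18, 37]
14: 0x54 (blk 21, set 5) → MISS  vc=[18, 37, 13]
15: 0x37 (blk 13, set 5) → VC-HIT  vc=[18, 37, 21]

OUTCOME = MISS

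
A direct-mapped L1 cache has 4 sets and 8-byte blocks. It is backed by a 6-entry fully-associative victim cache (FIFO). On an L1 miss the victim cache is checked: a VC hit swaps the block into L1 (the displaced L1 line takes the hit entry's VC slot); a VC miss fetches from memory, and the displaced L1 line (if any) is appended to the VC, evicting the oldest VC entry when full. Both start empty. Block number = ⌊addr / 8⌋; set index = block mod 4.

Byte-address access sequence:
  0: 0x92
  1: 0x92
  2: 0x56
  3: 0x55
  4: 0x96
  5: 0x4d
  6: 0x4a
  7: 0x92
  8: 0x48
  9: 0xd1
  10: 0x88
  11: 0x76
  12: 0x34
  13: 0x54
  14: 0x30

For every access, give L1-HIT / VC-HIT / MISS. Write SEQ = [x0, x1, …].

SEQ = [MISS, L1-HIT, MISS, L1-HIT, VC-HIT, MISS, L1-HIT, L1-HIT, L1-HIT, MISS, MISS, MISS, MISS, VC-HIT, VC-HIT]

0: 0x92 (blk 18, set 2) → MISS  vc=[]
1: 0x92 (blk 18, set 2) → L1-HIT  vc=[]
2: 0x56 (blk 10, set 2) → MISS  vc=[18]
3: 0x55 (blk 10, set 2) → L1-HIT  vc=[18]
4: 0x96 (blk 18, set 2) → VC-HIT  vc=[10]
5: 0x4d (blk 9, set 1) → MISS  vc=[10]
6: 0x4a (blk 9, set 1) → L1-HIT  vc=[10]
7: 0x92 (blk 18, set 2) → L1-HIT  vc=[10]
8: 0x48 (blk 9, set 1) → L1-HIT  vc=[10]
9: 0xd1 (blk 26, set 2) → MISS  vc=[10, 18]
10: 0x88 (blk 17, set 1) → MISS  vc=[10, 18, 9]
11: 0x76 (blk 14, set 2) → MISS  vc=[10, 18, 9, 26]
12: 0x34 (blk 6, set 2) → MISS  vc=[10, 18, 9, 26, 14]
13: 0x54 (blk 10, set 2) → VC-HIT  vc=[6, 18, 9, 26, 14]
14: 0x30 (blk 6, set 2) → VC-HIT  vc=[10, 18, 9, 26, 14]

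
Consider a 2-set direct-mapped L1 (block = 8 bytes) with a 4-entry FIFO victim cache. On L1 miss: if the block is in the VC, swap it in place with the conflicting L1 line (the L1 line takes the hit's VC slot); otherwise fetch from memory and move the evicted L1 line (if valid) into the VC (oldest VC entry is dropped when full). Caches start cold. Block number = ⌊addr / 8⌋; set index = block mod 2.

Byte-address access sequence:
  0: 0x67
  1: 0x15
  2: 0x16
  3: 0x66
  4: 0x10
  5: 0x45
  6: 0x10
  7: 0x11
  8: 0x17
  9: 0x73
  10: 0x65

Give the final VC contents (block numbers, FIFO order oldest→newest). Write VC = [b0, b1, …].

0: 0x67 (blk 12, set 0) → MISS  vc=[]
1: 0x15 (blk 2, set 0) → MISS  vc=[12]
2: 0x16 (blk 2, set 0) → L1-HIT  vc=[12]
3: 0x66 (blk 12, set 0) → VC-HIT  vc=[2]
4: 0x10 (blk 2, set 0) → VC-HIT  vc=[12]
5: 0x45 (blk 8, set 0) → MISS  vc=[12, 2]
6: 0x10 (blk 2, set 0) → VC-HIT  vc=[12, 8]
7: 0x11 (blk 2, set 0) → L1-HIT  vc=[12, 8]
8: 0x17 (blk 2, set 0) → L1-HIT  vc=[12, 8]
9: 0x73 (blk 14, set 0) → MISS  vc=[12, 8, 2]
10: 0x65 (blk 12, set 0) → VC-HIT  vc=[14, 8, 2]

VC = [14, 8, 2]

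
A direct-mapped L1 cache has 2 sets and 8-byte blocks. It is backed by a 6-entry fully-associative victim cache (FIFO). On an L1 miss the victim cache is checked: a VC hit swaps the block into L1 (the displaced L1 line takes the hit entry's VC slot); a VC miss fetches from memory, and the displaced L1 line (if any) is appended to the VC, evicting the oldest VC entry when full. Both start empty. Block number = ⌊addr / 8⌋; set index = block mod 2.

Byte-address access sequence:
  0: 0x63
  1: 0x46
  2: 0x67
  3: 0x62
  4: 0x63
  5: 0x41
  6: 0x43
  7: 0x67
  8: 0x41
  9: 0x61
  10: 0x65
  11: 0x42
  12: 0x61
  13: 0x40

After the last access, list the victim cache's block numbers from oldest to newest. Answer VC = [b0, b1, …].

VC = [12]

#0 0x63→b12/s0 MISS; vc=[]
#1 0x46→b8/s0 MISS; vc=[12]
#2 0x67→b12/s0 VC-HIT; vc=[8]
#3 0x62→b12/s0 L1-HIT; vc=[8]
#4 0x63→b12/s0 L1-HIT; vc=[8]
#5 0x41→b8/s0 VC-HIT; vc=[12]
#6 0x43→b8/s0 L1-HIT; vc=[12]
#7 0x67→b12/s0 VC-HIT; vc=[8]
#8 0x41→b8/s0 VC-HIT; vc=[12]
#9 0x61→b12/s0 VC-HIT; vc=[8]
#10 0x65→b12/s0 L1-HIT; vc=[8]
#11 0x42→b8/s0 VC-HIT; vc=[12]
#12 0x61→b12/s0 VC-HIT; vc=[8]
#13 0x40→b8/s0 VC-HIT; vc=[12]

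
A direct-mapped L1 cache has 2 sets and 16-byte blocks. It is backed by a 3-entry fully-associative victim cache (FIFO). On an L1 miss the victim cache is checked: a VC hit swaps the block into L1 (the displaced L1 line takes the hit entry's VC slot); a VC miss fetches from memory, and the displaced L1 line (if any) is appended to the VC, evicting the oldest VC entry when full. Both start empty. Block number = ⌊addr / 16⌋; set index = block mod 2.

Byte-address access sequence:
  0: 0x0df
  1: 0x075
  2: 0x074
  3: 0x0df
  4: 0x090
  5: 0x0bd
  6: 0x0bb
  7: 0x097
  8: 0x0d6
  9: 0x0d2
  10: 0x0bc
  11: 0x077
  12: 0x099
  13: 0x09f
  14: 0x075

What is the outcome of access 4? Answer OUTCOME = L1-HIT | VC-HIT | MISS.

OUTCOME = MISS

#0 0xdf→b13/s1 MISS; vc=[]
#1 0x75→b7/s1 MISS; vc=[13]
#2 0x74→b7/s1 L1-HIT; vc=[13]
#3 0xdf→b13/s1 VC-HIT; vc=[7]
#4 0x90→b9/s1 MISS; vc=[7,13]
#5 0xbd→b11/s1 MISS; vc=[7,13,9]
#6 0xbb→b11/s1 L1-HIT; vc=[7,13,9]
#7 0x97→b9/s1 VC-HIT; vc=[7,13,11]
#8 0xd6→b13/s1 VC-HIT; vc=[7,9,11]
#9 0xd2→b13/s1 L1-HIT; vc=[7,9,11]
#10 0xbc→b11/s1 VC-HIT; vc=[7,9,13]
#11 0x77→b7/s1 VC-HIT; vc=[11,9,13]
#12 0x99→b9/s1 VC-HIT; vc=[11,7,13]
#13 0x9f→b9/s1 L1-HIT; vc=[11,7,13]
#14 0x75→b7/s1 VC-HIT; vc=[11,9,13]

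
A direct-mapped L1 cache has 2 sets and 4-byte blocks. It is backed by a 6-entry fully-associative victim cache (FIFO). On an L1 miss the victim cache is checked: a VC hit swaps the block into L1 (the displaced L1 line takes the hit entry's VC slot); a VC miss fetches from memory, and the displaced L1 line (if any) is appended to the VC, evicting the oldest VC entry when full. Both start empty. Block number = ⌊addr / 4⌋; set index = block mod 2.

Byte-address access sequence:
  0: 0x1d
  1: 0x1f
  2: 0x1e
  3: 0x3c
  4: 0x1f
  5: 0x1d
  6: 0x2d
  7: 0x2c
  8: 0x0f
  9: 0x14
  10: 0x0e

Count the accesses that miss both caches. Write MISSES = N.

MISSES = 5

#0 0x1d→b7/s1 MISS; vc=[]
#1 0x1f→b7/s1 L1-HIT; vc=[]
#2 0x1e→b7/s1 L1-HIT; vc=[]
#3 0x3c→b15/s1 MISS; vc=[7]
#4 0x1f→b7/s1 VC-HIT; vc=[15]
#5 0x1d→b7/s1 L1-HIT; vc=[15]
#6 0x2d→b11/s1 MISS; vc=[15,7]
#7 0x2c→b11/s1 L1-HIT; vc=[15,7]
#8 0xf→b3/s1 MISS; vc=[15,7,11]
#9 0x14→b5/s1 MISS; vc=[15,7,11,3]
#10 0xe→b3/s1 VC-HIT; vc=[15,7,11,5]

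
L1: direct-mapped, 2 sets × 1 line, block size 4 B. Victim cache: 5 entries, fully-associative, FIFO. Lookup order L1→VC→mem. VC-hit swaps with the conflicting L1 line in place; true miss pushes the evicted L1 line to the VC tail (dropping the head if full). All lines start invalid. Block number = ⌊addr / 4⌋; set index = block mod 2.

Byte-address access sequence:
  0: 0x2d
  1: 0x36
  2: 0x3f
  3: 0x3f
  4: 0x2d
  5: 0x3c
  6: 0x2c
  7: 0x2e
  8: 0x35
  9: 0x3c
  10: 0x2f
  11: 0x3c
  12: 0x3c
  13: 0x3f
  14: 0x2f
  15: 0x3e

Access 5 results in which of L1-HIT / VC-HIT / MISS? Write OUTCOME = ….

OUTCOME = VC-HIT

  [0] addr=0x2d blk=11 s=1: MISS | VC []
  [1] addr=0x36 blk=13 s=1: MISS | VC [11]
  [2] addr=0x3f blk=15 s=1: MISS | VC [11, 13]
  [3] addr=0x3f blk=15 s=1: L1-HIT | VC [11, 13]
  [4] addr=0x2d blk=11 s=1: VC-HIT | VC [15, 13]
  [5] addr=0x3c blk=15 s=1: VC-HIT | VC [11, 13]
  [6] addr=0x2c blk=11 s=1: VC-HIT | VC [15, 13]
  [7] addr=0x2e blk=11 s=1: L1-HIT | VC [15, 13]
  [8] addr=0x35 blk=13 s=1: VC-HIT | VC [15, 11]
  [9] addr=0x3c blk=15 s=1: VC-HIT | VC [13, 11]
  [10] addr=0x2f blk=11 s=1: VC-HIT | VC [13, 15]
  [11] addr=0x3c blk=15 s=1: VC-HIT | VC [13, 11]
  [12] addr=0x3c blk=15 s=1: L1-HIT | VC [13, 11]
  [13] addr=0x3f blk=15 s=1: L1-HIT | VC [13, 11]
  [14] addr=0x2f blk=11 s=1: VC-HIT | VC [13, 15]
  [15] addr=0x3e blk=15 s=1: VC-HIT | VC [13, 11]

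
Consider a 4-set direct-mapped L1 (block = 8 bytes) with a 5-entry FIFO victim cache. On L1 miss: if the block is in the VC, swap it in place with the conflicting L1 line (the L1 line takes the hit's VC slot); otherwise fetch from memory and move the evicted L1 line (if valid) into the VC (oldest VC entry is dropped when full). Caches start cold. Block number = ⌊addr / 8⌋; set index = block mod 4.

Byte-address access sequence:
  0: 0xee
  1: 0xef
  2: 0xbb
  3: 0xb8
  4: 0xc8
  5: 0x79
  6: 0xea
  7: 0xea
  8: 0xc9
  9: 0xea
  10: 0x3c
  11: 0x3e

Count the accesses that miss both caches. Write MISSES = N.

  [0] addr=0xee blk=29 s=1: MISS | VC []
  [1] addr=0xef blk=29 s=1: L1-HIT | VC []
  [2] addr=0xbb blk=23 s=3: MISS | VC []
  [3] addr=0xb8 blk=23 s=3: L1-HIT | VC []
  [4] addr=0xc8 blk=25 s=1: MISS | VC [29]
  [5] addr=0x79 blk=15 s=3: MISS | VC [29, 23]
  [6] addr=0xea blk=29 s=1: VC-HIT | VC [25, 23]
  [7] addr=0xea blk=29 s=1: L1-HIT | VC [25, 23]
  [8] addr=0xc9 blk=25 s=1: VC-HIT | VC [29, 23]
  [9] addr=0xea blk=29 s=1: VC-HIT | VC [25, 23]
  [10] addr=0x3c blk=7 s=3: MISS | VC [25, 23, 15]
  [11] addr=0x3e blk=7 s=3: L1-HIT | VC [25, 23, 15]

MISSES = 5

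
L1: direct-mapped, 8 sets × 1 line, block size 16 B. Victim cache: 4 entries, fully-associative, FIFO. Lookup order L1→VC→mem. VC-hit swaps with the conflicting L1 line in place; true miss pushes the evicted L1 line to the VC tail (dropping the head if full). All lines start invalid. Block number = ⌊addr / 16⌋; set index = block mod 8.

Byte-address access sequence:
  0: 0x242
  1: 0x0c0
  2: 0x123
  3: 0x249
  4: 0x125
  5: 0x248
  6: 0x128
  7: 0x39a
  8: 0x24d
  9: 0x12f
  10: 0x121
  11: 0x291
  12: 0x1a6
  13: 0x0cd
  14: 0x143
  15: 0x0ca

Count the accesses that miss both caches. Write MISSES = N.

MISSES = 7

#0 0x242→b36/s4 MISS; vc=[]
#1 0xc0→b12/s4 MISS; vc=[36]
#2 0x123→b18/s2 MISS; vc=[36]
#3 0x249→b36/s4 VC-HIT; vc=[12]
#4 0x125→b18/s2 L1-HIT; vc=[12]
#5 0x248→b36/s4 L1-HIT; vc=[12]
#6 0x128→b18/s2 L1-HIT; vc=[12]
#7 0x39a→b57/s1 MISS; vc=[12]
#8 0x24d→b36/s4 L1-HIT; vc=[12]
#9 0x12f→b18/s2 L1-HIT; vc=[12]
#10 0x121→b18/s2 L1-HIT; vc=[12]
#11 0x291→b41/s1 MISS; vc=[12,57]
#12 0x1a6→b26/s2 MISS; vc=[12,57,18]
#13 0xcd→b12/s4 VC-HIT; vc=[36,57,18]
#14 0x143→b20/s4 MISS; vc=[36,57,18,12]
#15 0xca→b12/s4 VC-HIT; vc=[36,57,18,20]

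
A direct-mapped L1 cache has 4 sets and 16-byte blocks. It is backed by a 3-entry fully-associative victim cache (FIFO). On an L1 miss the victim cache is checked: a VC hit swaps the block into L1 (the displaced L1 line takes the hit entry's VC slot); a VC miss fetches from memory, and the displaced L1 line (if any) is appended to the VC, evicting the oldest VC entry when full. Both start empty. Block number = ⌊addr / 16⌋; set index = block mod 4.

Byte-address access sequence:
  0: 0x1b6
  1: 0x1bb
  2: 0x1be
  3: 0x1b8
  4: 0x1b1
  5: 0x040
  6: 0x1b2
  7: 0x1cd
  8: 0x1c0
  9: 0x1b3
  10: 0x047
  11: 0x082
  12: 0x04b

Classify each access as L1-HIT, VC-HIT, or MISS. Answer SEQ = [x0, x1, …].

0: 0x1b6 (blk 27, set 3) → MISS  vc=[]
1: 0x1bb (blk 27, set 3) → L1-HIT  vc=[]
2: 0x1be (blk 27, set 3) → L1-HIT  vc=[]
3: 0x1b8 (blk 27, set 3) → L1-HIT  vc=[]
4: 0x1b1 (blk 27, set 3) → L1-HIT  vc=[]
5: 0x40 (blk 4, set 0) → MISS  vc=[]
6: 0x1b2 (blk 27, set 3) → L1-HIT  vc=[]
7: 0x1cd (blk 28, set 0) → MISS  vc=[4]
8: 0x1c0 (blk 28, set 0) → L1-HIT  vc=[4]
9: 0x1b3 (blk 27, set 3) → L1-HIT  vc=[4]
10: 0x47 (blk 4, set 0) → VC-HIT  vc=[28]
11: 0x82 (blk 8, set 0) → MISS  vc=[28, 4]
12: 0x4b (blk 4, set 0) → VC-HIT  vc=[28, 8]

SEQ = [MISS, L1-HIT, L1-HIT, L1-HIT, L1-HIT, MISS, L1-HIT, MISS, L1-HIT, L1-HIT, VC-HIT, MISS, VC-HIT]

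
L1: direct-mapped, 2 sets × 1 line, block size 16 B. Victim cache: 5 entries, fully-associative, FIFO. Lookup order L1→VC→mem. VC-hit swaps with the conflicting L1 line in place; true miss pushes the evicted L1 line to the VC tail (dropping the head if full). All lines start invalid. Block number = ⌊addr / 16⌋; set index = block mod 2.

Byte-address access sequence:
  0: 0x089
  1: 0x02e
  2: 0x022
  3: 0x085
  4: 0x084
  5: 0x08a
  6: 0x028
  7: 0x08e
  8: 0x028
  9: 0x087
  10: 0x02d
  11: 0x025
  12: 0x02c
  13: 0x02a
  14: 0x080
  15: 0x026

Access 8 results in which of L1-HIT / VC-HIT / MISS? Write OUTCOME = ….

OUTCOME = VC-HIT

0: 0x89 (blk 8, set 0) → MISS  vc=[]
1: 0x2e (blk 2, set 0) → MISS  vc=[8]
2: 0x22 (blk 2, set 0) → L1-HIT  vc=[8]
3: 0x85 (blk 8, set 0) → VC-HIT  vc=[2]
4: 0x84 (blk 8, set 0) → L1-HIT  vc=[2]
5: 0x8a (blk 8, set 0) → L1-HIT  vc=[2]
6: 0x28 (blk 2, set 0) → VC-HIT  vc=[8]
7: 0x8e (blk 8, set 0) → VC-HIT  vc=[2]
8: 0x28 (blk 2, set 0) → VC-HIT  vc=[8]
9: 0x87 (blk 8, set 0) → VC-HIT  vc=[2]
10: 0x2d (blk 2, set 0) → VC-HIT  vc=[8]
11: 0x25 (blk 2, set 0) → L1-HIT  vc=[8]
12: 0x2c (blk 2, set 0) → L1-HIT  vc=[8]
13: 0x2a (blk 2, set 0) → L1-HIT  vc=[8]
14: 0x80 (blk 8, set 0) → VC-HIT  vc=[2]
15: 0x26 (blk 2, set 0) → VC-HIT  vc=[8]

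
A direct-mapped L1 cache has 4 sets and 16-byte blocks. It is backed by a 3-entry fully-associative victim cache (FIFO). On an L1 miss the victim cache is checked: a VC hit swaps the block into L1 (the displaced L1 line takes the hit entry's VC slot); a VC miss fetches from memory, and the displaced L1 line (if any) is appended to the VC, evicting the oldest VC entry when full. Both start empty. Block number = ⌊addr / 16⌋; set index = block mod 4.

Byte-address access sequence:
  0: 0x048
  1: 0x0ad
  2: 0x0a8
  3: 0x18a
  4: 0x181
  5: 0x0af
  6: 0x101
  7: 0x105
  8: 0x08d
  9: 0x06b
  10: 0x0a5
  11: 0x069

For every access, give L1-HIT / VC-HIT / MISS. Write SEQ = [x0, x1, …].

#0 0x48→b4/s0 MISS; vc=[]
#1 0xad→b10/s2 MISS; vc=[]
#2 0xa8→b10/s2 L1-HIT; vc=[]
#3 0x18a→b24/s0 MISS; vc=[4]
#4 0x181→b24/s0 L1-HIT; vc=[4]
#5 0xaf→b10/s2 L1-HIT; vc=[4]
#6 0x101→b16/s0 MISS; vc=[4,24]
#7 0x105→b16/s0 L1-HIT; vc=[4,24]
#8 0x8d→b8/s0 MISS; vc=[4,24,16]
#9 0x6b→b6/s2 MISS; vc=[24,16,10]
#10 0xa5→b10/s2 VC-HIT; vc=[24,16,6]
#11 0x69→b6/s2 VC-HIT; vc=[24,16,10]

SEQ = [MISS, MISS, L1-HIT, MISS, L1-HIT, L1-HIT, MISS, L1-HIT, MISS, MISS, VC-HIT, VC-HIT]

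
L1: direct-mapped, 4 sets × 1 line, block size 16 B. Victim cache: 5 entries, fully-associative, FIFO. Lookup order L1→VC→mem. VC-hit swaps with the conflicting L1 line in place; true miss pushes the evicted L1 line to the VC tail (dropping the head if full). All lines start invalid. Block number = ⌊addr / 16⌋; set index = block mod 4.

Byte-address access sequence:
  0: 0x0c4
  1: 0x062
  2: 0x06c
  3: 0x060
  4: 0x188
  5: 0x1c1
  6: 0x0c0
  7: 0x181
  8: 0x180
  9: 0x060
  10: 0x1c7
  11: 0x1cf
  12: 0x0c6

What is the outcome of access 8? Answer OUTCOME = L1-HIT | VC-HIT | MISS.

OUTCOME = L1-HIT

#0 0xc4→b12/s0 MISS; vc=[]
#1 0x62→b6/s2 MISS; vc=[]
#2 0x6c→b6/s2 L1-HIT; vc=[]
#3 0x60→b6/s2 L1-HIT; vc=[]
#4 0x188→b24/s0 MISS; vc=[12]
#5 0x1c1→b28/s0 MISS; vc=[12,24]
#6 0xc0→b12/s0 VC-HIT; vc=[28,24]
#7 0x181→b24/s0 VC-HIT; vc=[28,12]
#8 0x180→b24/s0 L1-HIT; vc=[28,12]
#9 0x60→b6/s2 L1-HIT; vc=[28,12]
#10 0x1c7→b28/s0 VC-HIT; vc=[24,12]
#11 0x1cf→b28/s0 L1-HIT; vc=[24,12]
#12 0xc6→b12/s0 VC-HIT; vc=[24,28]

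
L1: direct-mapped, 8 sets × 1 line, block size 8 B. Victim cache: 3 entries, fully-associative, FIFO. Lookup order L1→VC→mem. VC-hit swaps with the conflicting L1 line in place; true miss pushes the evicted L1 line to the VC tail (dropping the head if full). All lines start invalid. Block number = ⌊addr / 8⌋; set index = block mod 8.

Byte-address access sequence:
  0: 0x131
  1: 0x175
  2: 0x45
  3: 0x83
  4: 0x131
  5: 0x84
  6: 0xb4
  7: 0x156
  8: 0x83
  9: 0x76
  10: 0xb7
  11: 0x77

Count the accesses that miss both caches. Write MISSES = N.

  [0] addr=0x131 blk=38 s=6: MISS | VC []
  [1] addr=0x175 blk=46 s=6: MISS | VC [38]
  [2] addr=0x45 blk=8 s=0: MISS | VC [38]
  [3] addr=0x83 blk=16 s=0: MISS | VC [38, 8]
  [4] addr=0x131 blk=38 s=6: VC-HIT | VC [46, 8]
  [5] addr=0x84 blk=16 s=0: L1-HIT | VC [46, 8]
  [6] addr=0xb4 blk=22 s=6: MISS | VC [46, 8, 38]
  [7] addr=0x156 blk=42 s=2: MISS | VC [46, 8, 38]
  [8] addr=0x83 blk=16 s=0: L1-HIT | VC [46, 8, 38]
  [9] addr=0x76 blk=14 s=6: MISS | VC [8, 38, 22]
  [10] addr=0xb7 blk=22 s=6: VC-HIT | VC [8, 38, 14]
  [11] addr=0x77 blk=14 s=6: VC-HIT | VC [8, 38, 22]

MISSES = 7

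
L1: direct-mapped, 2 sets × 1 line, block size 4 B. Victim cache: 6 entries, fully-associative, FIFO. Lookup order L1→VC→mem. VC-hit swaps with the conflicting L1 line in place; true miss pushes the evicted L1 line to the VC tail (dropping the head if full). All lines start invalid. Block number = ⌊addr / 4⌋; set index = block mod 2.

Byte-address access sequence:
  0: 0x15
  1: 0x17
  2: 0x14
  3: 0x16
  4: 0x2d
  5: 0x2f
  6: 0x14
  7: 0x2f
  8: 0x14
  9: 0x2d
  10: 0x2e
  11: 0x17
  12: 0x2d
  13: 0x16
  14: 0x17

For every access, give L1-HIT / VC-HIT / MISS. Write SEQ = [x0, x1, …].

0: 0x15 (blk 5, set 1) → MISS  vc=[]
1: 0x17 (blk 5, set 1) → L1-HIT  vc=[]
2: 0x14 (blk 5, set 1) → L1-HIT  vc=[]
3: 0x16 (blk 5, set 1) → L1-HIT  vc=[]
4: 0x2d (blk 11, set 1) → MISS  vc=[5]
5: 0x2f (blk 11, set 1) → L1-HIT  vc=[5]
6: 0x14 (blk 5, set 1) → VC-HIT  vc=[11]
7: 0x2f (blk 11, set 1) → VC-HIT  vc=[5]
8: 0x14 (blk 5, set 1) → VC-HIT  vc=[11]
9: 0x2d (blk 11, set 1) → VC-HIT  vc=[5]
10: 0x2e (blk 11, set 1) → L1-HIT  vc=[5]
11: 0x17 (blk 5, set 1) → VC-HIT  vc=[11]
12: 0x2d (blk 11, set 1) → VC-HIT  vc=[5]
13: 0x16 (blk 5, set 1) → VC-HIT  vc=[11]
14: 0x17 (blk 5, set 1) → L1-HIT  vc=[11]

SEQ = [MISS, L1-HIT, L1-HIT, L1-HIT, MISS, L1-HIT, VC-HIT, VC-HIT, VC-HIT, VC-HIT, L1-HIT, VC-HIT, VC-HIT, VC-HIT, L1-HIT]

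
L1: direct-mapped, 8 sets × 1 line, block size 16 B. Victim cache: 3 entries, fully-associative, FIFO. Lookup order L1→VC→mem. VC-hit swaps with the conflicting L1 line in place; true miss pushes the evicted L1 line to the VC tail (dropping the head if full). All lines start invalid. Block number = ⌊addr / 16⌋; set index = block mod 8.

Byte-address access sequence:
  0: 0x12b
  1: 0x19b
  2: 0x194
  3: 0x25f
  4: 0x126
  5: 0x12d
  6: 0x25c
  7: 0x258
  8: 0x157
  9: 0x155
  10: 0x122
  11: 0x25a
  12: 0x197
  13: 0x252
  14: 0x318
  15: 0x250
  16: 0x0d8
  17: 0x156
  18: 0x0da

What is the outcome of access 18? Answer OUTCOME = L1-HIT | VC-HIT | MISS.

  [0] addr=0x12b blk=18 s=2: MISS | VC []
  [1] addr=0x19b blk=25 s=1: MISS | VC []
  [2] addr=0x194 blk=25 s=1: L1-HIT | VC []
  [3] addr=0x25f blk=37 s=5: MISS | VC []
  [4] addr=0x126 blk=18 s=2: L1-HIT | VC []
  [5] addr=0x12d blk=18 s=2: L1-HIT | VC []
  [6] addr=0x25c blk=37 s=5: L1-HIT | VC []
  [7] addr=0x258 blk=37 s=5: L1-HIT | VC []
  [8] addr=0x157 blk=21 s=5: MISS | VC [37]
  [9] addr=0x155 blk=21 s=5: L1-HIT | VC [37]
  [10] addr=0x122 blk=18 s=2: L1-HIT | VC [37]
  [11] addr=0x25a blk=37 s=5: VC-HIT | VC [21]
  [12] addr=0x197 blk=25 s=1: L1-HIT | VC [21]
  [13] addr=0x252 blk=37 s=5: L1-HIT | VC [21]
  [14] addr=0x318 blk=49 s=1: MISS | VC [21, 25]
  [15] addr=0x250 blk=37 s=5: L1-HIT | VC [21, 25]
  [16] addr=0xd8 blk=13 s=5: MISS | VC [21, 25, 37]
  [17] addr=0x156 blk=21 s=5: VC-HIT | VC [13, 25, 37]
  [18] addr=0xda blk=13 s=5: VC-HIT | VC [21, 25, 37]

OUTCOME = VC-HIT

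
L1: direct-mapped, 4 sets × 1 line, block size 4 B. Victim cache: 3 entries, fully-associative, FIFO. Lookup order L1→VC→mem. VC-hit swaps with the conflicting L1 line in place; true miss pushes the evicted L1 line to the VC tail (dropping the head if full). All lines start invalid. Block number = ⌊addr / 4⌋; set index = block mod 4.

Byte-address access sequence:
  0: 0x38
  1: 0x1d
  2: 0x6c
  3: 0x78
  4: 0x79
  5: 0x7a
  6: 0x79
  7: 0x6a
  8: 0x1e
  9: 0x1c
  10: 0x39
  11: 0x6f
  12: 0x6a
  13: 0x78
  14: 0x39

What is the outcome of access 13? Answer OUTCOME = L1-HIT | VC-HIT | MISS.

0: 0x38 (blk 14, set 2) → MISS  vc=[]
1: 0x1d (blk 7, set 3) → MISS  vc=[]
2: 0x6c (blk 27, set 3) → MISS  vc=[7]
3: 0x78 (blk 30, set 2) → MISS  vc=[7, 14]
4: 0x79 (blk 30, set 2) → L1-HIT  vc=[7, 14]
5: 0x7a (blk 30, set 2) → L1-HIT  vc=[7, 14]
6: 0x79 (blk 30, set 2) → L1-HIT  vc=[7, 14]
7: 0x6a (blk 26, set 2) → MISS  vc=[7, 14, 30]
8: 0x1e (blk 7, set 3) → VC-HIT  vc=[27, 14, 30]
9: 0x1c (blk 7, set 3) → L1-HIT  vc=[27, 14, 30]
10: 0x39 (blk 14, set 2) → VC-HIT  vc=[27, 26, 30]
11: 0x6f (blk 27, set 3) → VC-HIT  vc=[7, 26, 30]
12: 0x6a (blk 26, set 2) → VC-HIT  vc=[7, 14, 30]
13: 0x78 (blk 30, set 2) → VC-HIT  vc=[7, 14, 26]
14: 0x39 (blk 14, set 2) → VC-HIT  vc=[7, 30, 26]

OUTCOME = VC-HIT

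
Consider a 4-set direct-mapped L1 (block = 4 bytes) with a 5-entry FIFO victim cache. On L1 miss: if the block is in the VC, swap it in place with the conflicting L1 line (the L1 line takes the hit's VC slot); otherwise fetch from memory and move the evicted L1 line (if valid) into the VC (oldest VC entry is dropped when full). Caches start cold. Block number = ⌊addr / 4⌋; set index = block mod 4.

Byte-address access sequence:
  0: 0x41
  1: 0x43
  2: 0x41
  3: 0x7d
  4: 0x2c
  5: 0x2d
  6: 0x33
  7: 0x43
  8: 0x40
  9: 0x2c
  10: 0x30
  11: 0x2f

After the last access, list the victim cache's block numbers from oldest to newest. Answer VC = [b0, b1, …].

VC = [31, 16]

  [0] addr=0x41 blk=16 s=0: MISS | VC []
  [1] addr=0x43 blk=16 s=0: L1-HIT | VC []
  [2] addr=0x41 blk=16 s=0: L1-HIT | VC []
  [3] addr=0x7d blk=31 s=3: MISS | VC []
  [4] addr=0x2c blk=11 s=3: MISS | VC [31]
  [5] addr=0x2d blk=11 s=3: L1-HIT | VC [31]
  [6] addr=0x33 blk=12 s=0: MISS | VC [31, 16]
  [7] addr=0x43 blk=16 s=0: VC-HIT | VC [31, 12]
  [8] addr=0x40 blk=16 s=0: L1-HIT | VC [31, 12]
  [9] addr=0x2c blk=11 s=3: L1-HIT | VC [31, 12]
  [10] addr=0x30 blk=12 s=0: VC-HIT | VC [31, 16]
  [11] addr=0x2f blk=11 s=3: L1-HIT | VC [31, 16]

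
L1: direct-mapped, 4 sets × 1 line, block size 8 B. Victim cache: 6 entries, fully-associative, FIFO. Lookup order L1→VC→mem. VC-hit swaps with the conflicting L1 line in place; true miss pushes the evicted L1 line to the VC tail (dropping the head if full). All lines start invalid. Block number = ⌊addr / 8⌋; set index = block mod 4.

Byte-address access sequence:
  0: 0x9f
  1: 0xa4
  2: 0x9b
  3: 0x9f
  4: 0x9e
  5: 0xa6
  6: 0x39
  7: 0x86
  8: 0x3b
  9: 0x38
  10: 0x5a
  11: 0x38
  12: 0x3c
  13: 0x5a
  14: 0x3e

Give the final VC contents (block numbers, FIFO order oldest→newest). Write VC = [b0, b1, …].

  [0] addr=0x9f blk=19 s=3: MISS | VC []
  [1] addr=0xa4 blk=20 s=0: MISS | VC []
  [2] addr=0x9b blk=19 s=3: L1-HIT | VC []
  [3] addr=0x9f blk=19 s=3: L1-HIT | VC []
  [4] addr=0x9e blk=19 s=3: L1-HIT | VC []
  [5] addr=0xa6 blk=20 s=0: L1-HIT | VC []
  [6] addr=0x39 blk=7 s=3: MISS | VC [19]
  [7] addr=0x86 blk=16 s=0: MISS | VC [19, 20]
  [8] addr=0x3b blk=7 s=3: L1-HIT | VC [19, 20]
  [9] addr=0x38 blk=7 s=3: L1-HIT | VC [19, 20]
  [10] addr=0x5a blk=11 s=3: MISS | VC [19, 20, 7]
  [11] addr=0x38 blk=7 s=3: VC-HIT | VC [19, 20, 11]
  [12] addr=0x3c blk=7 s=3: L1-HIT | VC [19, 20, 11]
  [13] addr=0x5a blk=11 s=3: VC-HIT | VC [19, 20, 7]
  [14] addr=0x3e blk=7 s=3: VC-HIT | VC [19, 20, 11]

VC = [19, 20, 11]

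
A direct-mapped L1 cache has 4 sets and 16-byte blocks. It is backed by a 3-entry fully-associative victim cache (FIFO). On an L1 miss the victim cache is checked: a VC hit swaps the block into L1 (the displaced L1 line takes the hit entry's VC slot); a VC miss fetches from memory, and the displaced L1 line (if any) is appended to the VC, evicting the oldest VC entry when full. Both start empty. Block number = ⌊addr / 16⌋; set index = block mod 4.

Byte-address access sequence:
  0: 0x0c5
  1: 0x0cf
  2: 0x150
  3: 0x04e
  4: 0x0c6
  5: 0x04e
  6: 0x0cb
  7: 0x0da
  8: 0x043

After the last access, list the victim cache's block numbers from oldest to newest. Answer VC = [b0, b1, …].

#0 0xc5→b12/s0 MISS; vc=[]
#1 0xcf→b12/s0 L1-HIT; vc=[]
#2 0x150→b21/s1 MISS; vc=[]
#3 0x4e→b4/s0 MISS; vc=[12]
#4 0xc6→b12/s0 VC-HIT; vc=[4]
#5 0x4e→b4/s0 VC-HIT; vc=[12]
#6 0xcb→b12/s0 VC-HIT; vc=[4]
#7 0xda→b13/s1 MISS; vc=[4,21]
#8 0x43→b4/s0 VC-HIT; vc=[12,21]

VC = [12, 21]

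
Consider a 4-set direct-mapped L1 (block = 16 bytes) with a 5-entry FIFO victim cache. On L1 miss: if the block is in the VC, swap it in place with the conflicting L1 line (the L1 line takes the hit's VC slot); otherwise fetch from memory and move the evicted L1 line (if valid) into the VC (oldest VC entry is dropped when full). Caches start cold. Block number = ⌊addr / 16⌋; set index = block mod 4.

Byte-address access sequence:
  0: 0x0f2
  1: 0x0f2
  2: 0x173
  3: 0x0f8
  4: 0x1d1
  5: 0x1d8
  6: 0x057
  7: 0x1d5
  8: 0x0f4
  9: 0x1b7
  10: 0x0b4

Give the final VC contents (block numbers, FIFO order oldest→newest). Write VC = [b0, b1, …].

0: 0xf2 (blk 15, set 3) → MISS  vc=[]
1: 0xf2 (blk 15, set 3) → L1-HIT  vc=[]
2: 0x173 (blk 23, set 3) → MISS  vc=[15]
3: 0xf8 (blk 15, set 3) → VC-HIT  vc=[23]
4: 0x1d1 (blk 29, set 1) → MISS  vc=[23]
5: 0x1d8 (blk 29, set 1) → L1-HIT  vc=[23]
6: 0x57 (blk 5, set 1) → MISS  vc=[23, 29]
7: 0x1d5 (blk 29, set 1) → VC-HIT  vc=[23, 5]
8: 0xf4 (blk 15, set 3) → L1-HIT  vc=[23, 5]
9: 0x1b7 (blk 27, set 3) → MISS  vc=[23, 5, 15]
10: 0xb4 (blk 11, set 3) → MISS  vc=[23, 5, 15, 27]

VC = [23, 5, 15, 27]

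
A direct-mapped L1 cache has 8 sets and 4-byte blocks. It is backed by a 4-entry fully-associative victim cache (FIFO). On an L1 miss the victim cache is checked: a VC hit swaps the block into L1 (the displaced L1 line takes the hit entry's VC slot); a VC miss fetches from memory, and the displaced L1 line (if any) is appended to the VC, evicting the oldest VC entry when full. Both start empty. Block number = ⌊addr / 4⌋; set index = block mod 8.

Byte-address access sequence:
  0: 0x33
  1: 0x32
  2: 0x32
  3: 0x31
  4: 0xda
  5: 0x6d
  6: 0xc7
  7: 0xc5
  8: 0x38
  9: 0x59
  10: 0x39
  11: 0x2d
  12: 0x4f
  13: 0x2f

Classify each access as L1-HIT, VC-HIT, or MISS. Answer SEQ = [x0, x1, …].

#0 0x33→b12/s4 MISS; vc=[]
#1 0x32→b12/s4 L1-HIT; vc=[]
#2 0x32→b12/s4 L1-HIT; vc=[]
#3 0x31→b12/s4 L1-HIT; vc=[]
#4 0xda→b54/s6 MISS; vc=[]
#5 0x6d→b27/s3 MISS; vc=[]
#6 0xc7→b49/s1 MISS; vc=[]
#7 0xc5→b49/s1 L1-HIT; vc=[]
#8 0x38→b14/s6 MISS; vc=[54]
#9 0x59→b22/s6 MISS; vc=[54,14]
#10 0x39→b14/s6 VC-HIT; vc=[54,22]
#11 0x2d→b11/s3 MISS; vc=[54,22,27]
#12 0x4f→b19/s3 MISS; vc=[54,22,27,11]
#13 0x2f→b11/s3 VC-HIT; vc=[54,22,27,19]

SEQ = [MISS, L1-HIT, L1-HIT, L1-HIT, MISS, MISS, MISS, L1-HIT, MISS, MISS, VC-HIT, MISS, MISS, VC-HIT]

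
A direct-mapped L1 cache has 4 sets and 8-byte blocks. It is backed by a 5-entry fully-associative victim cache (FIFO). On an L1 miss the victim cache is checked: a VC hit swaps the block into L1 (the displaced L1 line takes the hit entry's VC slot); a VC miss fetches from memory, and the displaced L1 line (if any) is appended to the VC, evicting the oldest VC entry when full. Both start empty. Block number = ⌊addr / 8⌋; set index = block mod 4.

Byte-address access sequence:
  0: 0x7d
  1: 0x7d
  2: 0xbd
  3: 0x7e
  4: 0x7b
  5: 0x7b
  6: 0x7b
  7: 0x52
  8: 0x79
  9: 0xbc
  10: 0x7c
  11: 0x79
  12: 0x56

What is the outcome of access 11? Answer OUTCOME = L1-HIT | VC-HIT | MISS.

0: 0x7d (blk 15, set 3) → MISS  vc=[]
1: 0x7d (blk 15, set 3) → L1-HIT  vc=[]
2: 0xbd (blk 23, set 3) → MISS  vc=[15]
3: 0x7e (blk 15, set 3) → VC-HIT  vc=[23]
4: 0x7b (blk 15, set 3) → L1-HIT  vc=[23]
5: 0x7b (blk 15, set 3) → L1-HIT  vc=[23]
6: 0x7b (blk 15, set 3) → L1-HIT  vc=[23]
7: 0x52 (blk 10, set 2) → MISS  vc=[23]
8: 0x79 (blk 15, set 3) → L1-HIT  vc=[23]
9: 0xbc (blk 23, set 3) → VC-HIT  vc=[15]
10: 0x7c (blk 15, set 3) → VC-HIT  vc=[23]
11: 0x79 (blk 15, set 3) → L1-HIT  vc=[23]
12: 0x56 (blk 10, set 2) → L1-HIT  vc=[23]

OUTCOME = L1-HIT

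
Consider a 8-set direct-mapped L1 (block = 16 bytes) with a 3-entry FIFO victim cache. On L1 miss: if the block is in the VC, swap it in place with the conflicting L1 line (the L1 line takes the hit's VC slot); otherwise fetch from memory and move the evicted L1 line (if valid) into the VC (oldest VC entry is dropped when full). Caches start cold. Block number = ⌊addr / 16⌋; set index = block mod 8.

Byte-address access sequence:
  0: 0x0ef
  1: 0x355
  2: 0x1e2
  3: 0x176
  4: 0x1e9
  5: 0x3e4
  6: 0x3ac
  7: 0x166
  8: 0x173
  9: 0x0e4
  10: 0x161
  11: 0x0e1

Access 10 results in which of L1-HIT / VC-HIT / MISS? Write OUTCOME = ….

  [0] addr=0xef blk=14 s=6: MISS | VC []
  [1] addr=0x355 blk=53 s=5: MISS | VC []
  [2] addr=0x1e2 blk=30 s=6: MISS | VC [14]
  [3] addr=0x176 blk=23 s=7: MISS | VC [14]
  [4] addr=0x1e9 blk=30 s=6: L1-HIT | VC [14]
  [5] addr=0x3e4 blk=62 s=6: MISS | VC [14, 30]
  [6] addr=0x3ac blk=58 s=2: MISS | VC [14, 30]
  [7] addr=0x166 blk=22 s=6: MISS | VC [14, 30, 62]
  [8] addr=0x173 blk=23 s=7: L1-HIT | VC [14, 30, 62]
  [9] addr=0xe4 blk=14 s=6: VC-HIT | VC [22, 30, 62]
  [10] addr=0x161 blk=22 s=6: VC-HIT | VC [14, 30, 62]
  [11] addr=0xe1 blk=14 s=6: VC-HIT | VC [22, 30, 62]

OUTCOME = VC-HIT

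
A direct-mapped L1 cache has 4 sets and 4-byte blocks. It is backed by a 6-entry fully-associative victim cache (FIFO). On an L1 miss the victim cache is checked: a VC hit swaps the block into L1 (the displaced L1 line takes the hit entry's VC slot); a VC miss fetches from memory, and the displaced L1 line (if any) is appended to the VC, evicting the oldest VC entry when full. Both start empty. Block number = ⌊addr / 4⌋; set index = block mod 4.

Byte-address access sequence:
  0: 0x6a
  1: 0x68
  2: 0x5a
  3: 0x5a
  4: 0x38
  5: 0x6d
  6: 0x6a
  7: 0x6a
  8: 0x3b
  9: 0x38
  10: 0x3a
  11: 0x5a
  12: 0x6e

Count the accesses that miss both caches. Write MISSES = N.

MISSES = 4

  [0] addr=0x6a blk=26 s=2: MISS | VC []
  [1] addr=0x68 blk=26 s=2: L1-HIT | VC []
  [2] addr=0x5a blk=22 s=2: MISS | VC [26]
  [3] addr=0x5a blk=22 s=2: L1-HIT | VC [26]
  [4] addr=0x38 blk=14 s=2: MISS | VC [26, 22]
  [5] addr=0x6d blk=27 s=3: MISS | VC [26, 22]
  [6] addr=0x6a blk=26 s=2: VC-HIT | VC [14, 22]
  [7] addr=0x6a blk=26 s=2: L1-HIT | VC [14, 22]
  [8] addr=0x3b blk=14 s=2: VC-HIT | VC [26, 22]
  [9] addr=0x38 blk=14 s=2: L1-HIT | VC [26, 22]
  [10] addr=0x3a blk=14 s=2: L1-HIT | VC [26, 22]
  [11] addr=0x5a blk=22 s=2: VC-HIT | VC [26, 14]
  [12] addr=0x6e blk=27 s=3: L1-HIT | VC [26, 14]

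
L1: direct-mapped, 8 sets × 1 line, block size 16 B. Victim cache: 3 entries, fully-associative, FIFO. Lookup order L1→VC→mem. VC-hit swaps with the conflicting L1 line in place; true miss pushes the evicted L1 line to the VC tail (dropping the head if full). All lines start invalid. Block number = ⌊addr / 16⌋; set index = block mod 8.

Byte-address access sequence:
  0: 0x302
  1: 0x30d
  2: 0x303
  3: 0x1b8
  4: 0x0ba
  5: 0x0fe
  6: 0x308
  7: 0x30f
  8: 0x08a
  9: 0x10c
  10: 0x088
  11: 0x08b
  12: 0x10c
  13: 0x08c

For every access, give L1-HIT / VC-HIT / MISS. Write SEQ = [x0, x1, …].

SEQ = [MISS, L1-HIT, L1-HIT, MISS, MISS, MISS, L1-HIT, L1-HIT, MISS, MISS, VC-HIT, L1-HIT, VC-HIT, VC-HIT]

  [0] addr=0x302 blk=48 s=0: MISS | VC []
  [1] addr=0x30d blk=48 s=0: L1-HIT | VC []
  [2] addr=0x303 blk=48 s=0: L1-HIT | VC []
  [3] addr=0x1b8 blk=27 s=3: MISS | VC []
  [4] addr=0xba blk=11 s=3: MISS | VC [27]
  [5] addr=0xfe blk=15 s=7: MISS | VC [27]
  [6] addr=0x308 blk=48 s=0: L1-HIT | VC [27]
  [7] addr=0x30f blk=48 s=0: L1-HIT | VC [27]
  [8] addr=0x8a blk=8 s=0: MISS | VC [27, 48]
  [9] addr=0x10c blk=16 s=0: MISS | VC [27, 48, 8]
  [10] addr=0x88 blk=8 s=0: VC-HIT | VC [27, 48, 16]
  [11] addr=0x8b blk=8 s=0: L1-HIT | VC [27, 48, 16]
  [12] addr=0x10c blk=16 s=0: VC-HIT | VC [27, 48, 8]
  [13] addr=0x8c blk=8 s=0: VC-HIT | VC [27, 48, 16]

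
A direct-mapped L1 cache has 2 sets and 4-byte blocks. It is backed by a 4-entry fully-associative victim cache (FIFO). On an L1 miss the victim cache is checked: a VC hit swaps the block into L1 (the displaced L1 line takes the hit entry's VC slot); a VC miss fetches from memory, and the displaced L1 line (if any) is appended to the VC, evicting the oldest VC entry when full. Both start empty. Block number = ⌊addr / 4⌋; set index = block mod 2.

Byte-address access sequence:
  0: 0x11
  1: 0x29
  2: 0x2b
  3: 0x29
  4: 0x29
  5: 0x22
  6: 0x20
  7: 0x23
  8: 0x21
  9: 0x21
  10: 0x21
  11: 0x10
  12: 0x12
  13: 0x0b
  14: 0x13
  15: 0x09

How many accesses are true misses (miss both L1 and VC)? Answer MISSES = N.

MISSES = 4

  [0] addr=0x11 blk=4 s=0: MISS | VC []
  [1] addr=0x29 blk=10 s=0: MISS | VC [4]
  [2] addr=0x2b blk=10 s=0: L1-HIT | VC [4]
  [3] addr=0x29 blk=10 s=0: L1-HIT | VC [4]
  [4] addr=0x29 blk=10 s=0: L1-HIT | VC [4]
  [5] addr=0x22 blk=8 s=0: MISS | VC [4, 10]
  [6] addr=0x20 blk=8 s=0: L1-HIT | VC [4, 10]
  [7] addr=0x23 blk=8 s=0: L1-HIT | VC [4, 10]
  [8] addr=0x21 blk=8 s=0: L1-HIT | VC [4, 10]
  [9] addr=0x21 blk=8 s=0: L1-HIT | VC [4, 10]
  [10] addr=0x21 blk=8 s=0: L1-HIT | VC [4, 10]
  [11] addr=0x10 blk=4 s=0: VC-HIT | VC [8, 10]
  [12] addr=0x12 blk=4 s=0: L1-HIT | VC [8, 10]
  [13] addr=0xb blk=2 s=0: MISS | VC [8, 10, 4]
  [14] addr=0x13 blk=4 s=0: VC-HIT | VC [8, 10, 2]
  [15] addr=0x9 blk=2 s=0: VC-HIT | VC [8, 10, 4]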